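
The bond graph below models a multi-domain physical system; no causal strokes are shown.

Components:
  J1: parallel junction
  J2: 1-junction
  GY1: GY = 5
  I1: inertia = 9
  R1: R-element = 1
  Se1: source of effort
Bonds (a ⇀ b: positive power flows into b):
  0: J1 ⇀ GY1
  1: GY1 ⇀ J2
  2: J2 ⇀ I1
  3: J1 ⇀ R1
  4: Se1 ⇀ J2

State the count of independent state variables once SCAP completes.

1  (I1 all integral)

b4 stroke→J2  (Se1: effort source, stroke at far end)
b2 stroke→I1  (I1 outputs flow p/I1)
b1 stroke→J2  (J2: bond 2 brought flow, rest push out)
b0 stroke→J1  (GY GY1: same side as bond 1)
b3 stroke→R1  (0-jn J1 has e-setter on 0)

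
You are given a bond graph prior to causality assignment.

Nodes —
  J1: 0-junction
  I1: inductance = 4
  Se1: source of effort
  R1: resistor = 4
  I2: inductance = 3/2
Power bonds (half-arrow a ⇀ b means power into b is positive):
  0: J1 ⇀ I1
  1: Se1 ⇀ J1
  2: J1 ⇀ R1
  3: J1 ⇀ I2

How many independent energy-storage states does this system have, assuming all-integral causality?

#1 →J1  (Se1: effort source, stroke at far end)
#0 →I1  (J1: bond 1 brought effort, rest push out)
#2 →R1  (common-e at J1 fixed by 1)
#3 →I2  (J1: bond 1 brought effort, rest push out)

2  (I1, I2 all integral)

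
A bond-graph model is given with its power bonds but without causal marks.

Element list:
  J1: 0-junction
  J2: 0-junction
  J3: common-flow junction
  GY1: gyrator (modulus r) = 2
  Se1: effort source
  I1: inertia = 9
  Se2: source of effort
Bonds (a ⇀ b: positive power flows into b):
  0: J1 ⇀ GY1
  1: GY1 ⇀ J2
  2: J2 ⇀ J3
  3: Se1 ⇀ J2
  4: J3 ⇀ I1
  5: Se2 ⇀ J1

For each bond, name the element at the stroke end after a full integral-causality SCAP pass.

β3 |J2  (Se1 (Se) sets effort on bond)
β5 |J1  (Se2: effort source, stroke at far end)
β0 |GY1  (common-e at J1 fixed by 5)
β1 |GY1  (J2: bond 3 brought effort, rest push out)
β2 |J3  (J2: bond 3 brought effort, rest push out)
β4 |I1  (J3 needs exactly one f-in)

β0 →GY1
β1 →GY1
β2 →J3
β3 →J2
β4 →I1
β5 →J1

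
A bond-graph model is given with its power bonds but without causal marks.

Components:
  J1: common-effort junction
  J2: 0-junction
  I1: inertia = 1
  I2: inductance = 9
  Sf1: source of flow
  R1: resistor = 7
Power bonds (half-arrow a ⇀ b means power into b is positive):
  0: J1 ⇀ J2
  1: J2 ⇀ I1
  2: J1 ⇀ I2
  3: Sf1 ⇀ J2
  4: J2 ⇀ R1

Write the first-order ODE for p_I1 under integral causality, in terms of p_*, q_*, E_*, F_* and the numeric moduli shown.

dp_I1/dt = 7*F_Sf1 - 7*p_I1 - 7*p_I2/9

bond 3 stroke at Sf1  (Sf1 fixes flow; stroke at Sf1)
bond 1 stroke at I1  (prefer integral on I1)
bond 2 stroke at I2  (I2: I, integral causality)
bond 0 stroke at J1  (closing 0-jn rule on J1)
bond 4 stroke at J2  (closing 0-jn rule on J2)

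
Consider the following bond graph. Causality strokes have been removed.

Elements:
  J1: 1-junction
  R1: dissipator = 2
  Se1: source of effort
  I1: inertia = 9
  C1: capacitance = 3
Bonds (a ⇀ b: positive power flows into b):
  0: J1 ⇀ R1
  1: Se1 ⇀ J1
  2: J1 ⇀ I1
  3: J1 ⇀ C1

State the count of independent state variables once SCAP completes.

2  (C1, I1 all integral)

β1 →J1  (Se1 fixes effort; stroke away)
β2 →I1  (I1 integral (f out))
β0 →J1  (1-jn J1 has f-setter on 2)
β3 →J1  (common-f at J1 fixed by 2)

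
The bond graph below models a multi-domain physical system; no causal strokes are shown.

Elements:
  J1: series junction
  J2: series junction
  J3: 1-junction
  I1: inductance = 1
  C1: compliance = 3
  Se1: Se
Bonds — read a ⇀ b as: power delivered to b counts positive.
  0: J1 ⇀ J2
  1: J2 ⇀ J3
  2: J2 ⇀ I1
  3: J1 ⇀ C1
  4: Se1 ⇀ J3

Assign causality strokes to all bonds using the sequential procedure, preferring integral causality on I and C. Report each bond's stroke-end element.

b4 stroke→J3  (source Se1 imposes e)
b1 stroke→J2  (J3: last free bond brings flow in)
b2 stroke→I1  (I1 outputs flow p/I1)
b0 stroke→J2  (J2 flow already set via bond 2)
b3 stroke→J1  (J1: bond 0 brought flow, rest push out)

bond 0 |J2
bond 1 |J2
bond 2 |I1
bond 3 |J1
bond 4 |J3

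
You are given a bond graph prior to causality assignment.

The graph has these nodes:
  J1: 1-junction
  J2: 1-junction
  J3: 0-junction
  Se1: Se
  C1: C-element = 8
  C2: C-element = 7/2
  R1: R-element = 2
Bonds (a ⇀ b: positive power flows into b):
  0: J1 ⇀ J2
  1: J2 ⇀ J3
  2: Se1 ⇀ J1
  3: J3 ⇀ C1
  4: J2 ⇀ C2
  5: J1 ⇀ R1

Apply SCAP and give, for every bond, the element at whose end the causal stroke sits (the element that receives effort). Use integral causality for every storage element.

#0 stroke at J1
#1 stroke at J2
#2 stroke at J1
#3 stroke at J3
#4 stroke at J2
#5 stroke at R1

#2 stroke→J1  (Se1 (Se) sets effort on bond)
#3 stroke→J3  (C1 outputs effort q/C1)
#1 stroke→J2  (J3 effort already set via bond 3)
#4 stroke→J2  (C2 integral (e out))
#0 stroke→J1  (J2: last free bond brings flow in)
#5 stroke→R1  (J1 needs exactly one f-in)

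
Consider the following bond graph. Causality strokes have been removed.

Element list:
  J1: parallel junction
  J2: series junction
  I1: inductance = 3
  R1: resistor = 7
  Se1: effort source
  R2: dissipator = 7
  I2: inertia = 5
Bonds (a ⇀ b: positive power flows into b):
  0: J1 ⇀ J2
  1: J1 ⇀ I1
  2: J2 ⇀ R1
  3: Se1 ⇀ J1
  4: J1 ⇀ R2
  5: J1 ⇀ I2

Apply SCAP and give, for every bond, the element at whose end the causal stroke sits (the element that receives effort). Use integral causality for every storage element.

#0 →J2
#1 →I1
#2 →R1
#3 →J1
#4 →R2
#5 →I2

b3 |J1  (Se1 fixes effort; stroke away)
b0 |J2  (J1: bond 3 brought effort, rest push out)
b1 |I1  (0-jn J1 has e-setter on 3)
b4 |R2  (0-jn J1 has e-setter on 3)
b5 |I2  (0-jn J1 has e-setter on 3)
b2 |R1  (J2 needs exactly one f-in)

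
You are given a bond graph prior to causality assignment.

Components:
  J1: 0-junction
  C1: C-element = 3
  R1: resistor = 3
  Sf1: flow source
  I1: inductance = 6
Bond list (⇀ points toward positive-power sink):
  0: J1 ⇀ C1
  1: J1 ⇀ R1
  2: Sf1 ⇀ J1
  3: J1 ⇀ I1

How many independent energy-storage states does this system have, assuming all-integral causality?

β2 stroke at Sf1  (source Sf1 imposes f)
β0 stroke at J1  (C1: C, integral causality)
β1 stroke at R1  (common-e at J1 fixed by 0)
β3 stroke at I1  (J1 effort already set via bond 0)

2  (C1, I1 all integral)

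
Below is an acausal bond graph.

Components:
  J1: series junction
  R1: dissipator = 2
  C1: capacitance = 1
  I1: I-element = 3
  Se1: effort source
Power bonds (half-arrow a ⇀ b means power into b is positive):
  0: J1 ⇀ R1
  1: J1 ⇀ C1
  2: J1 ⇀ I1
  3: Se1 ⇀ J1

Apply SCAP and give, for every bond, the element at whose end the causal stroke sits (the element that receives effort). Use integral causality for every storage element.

b0 stroke at J1
b1 stroke at J1
b2 stroke at I1
b3 stroke at J1

b3 →J1  (Se1: effort source, stroke at far end)
b1 →J1  (prefer integral on C1)
b2 →I1  (prefer integral on I1)
b0 →J1  (J1 flow already set via bond 2)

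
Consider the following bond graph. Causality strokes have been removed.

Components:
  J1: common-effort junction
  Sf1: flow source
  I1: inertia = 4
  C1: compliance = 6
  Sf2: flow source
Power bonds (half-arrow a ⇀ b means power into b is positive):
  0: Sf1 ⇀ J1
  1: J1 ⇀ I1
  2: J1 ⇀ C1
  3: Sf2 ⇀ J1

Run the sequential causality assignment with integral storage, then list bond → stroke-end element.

#0 |Sf1
#1 |I1
#2 |J1
#3 |Sf2

β0 |Sf1  (Sf1 fixes flow; stroke at Sf1)
β3 |Sf2  (Sf2: flow source, stroke at near end)
β1 |I1  (I1 outputs flow p/I1)
β2 |J1  (only one effort-in slot at J1)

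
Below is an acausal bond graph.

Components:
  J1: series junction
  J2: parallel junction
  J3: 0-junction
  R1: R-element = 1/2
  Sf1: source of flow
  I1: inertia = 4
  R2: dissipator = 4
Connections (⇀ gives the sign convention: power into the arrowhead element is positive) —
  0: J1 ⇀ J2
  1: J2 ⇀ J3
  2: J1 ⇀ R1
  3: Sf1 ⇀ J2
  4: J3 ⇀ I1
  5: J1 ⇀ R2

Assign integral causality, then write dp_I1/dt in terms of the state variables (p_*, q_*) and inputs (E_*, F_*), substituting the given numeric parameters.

bond 3 stroke→Sf1  (Sf1: flow source, stroke at near end)
bond 4 stroke→I1  (prefer integral on I1)
bond 1 stroke→J3  (J3: last free bond brings effort in)
bond 0 stroke→J2  (J2: last free bond brings effort in)
bond 2 stroke→J1  (1-jn J1 has f-setter on 0)
bond 5 stroke→J1  (J1: bond 0 brought flow, rest push out)

dp_I1/dt = 9*F_Sf1/2 - 9*p_I1/8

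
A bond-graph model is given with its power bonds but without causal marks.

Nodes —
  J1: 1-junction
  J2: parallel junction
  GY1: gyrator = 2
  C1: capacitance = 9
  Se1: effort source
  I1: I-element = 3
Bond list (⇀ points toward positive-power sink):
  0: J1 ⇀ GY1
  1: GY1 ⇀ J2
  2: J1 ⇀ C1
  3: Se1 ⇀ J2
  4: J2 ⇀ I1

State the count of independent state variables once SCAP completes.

#3 stroke→J2  (Se1 (Se) sets effort on bond)
#1 stroke→GY1  (J2: bond 3 brought effort, rest push out)
#4 stroke→I1  (0-jn J2 has e-setter on 3)
#0 stroke→GY1  (through GY1, causality inverts; strokes same side of GY1)
#2 stroke→J1  (common-f at J1 fixed by 0)

2  (C1, I1 all integral)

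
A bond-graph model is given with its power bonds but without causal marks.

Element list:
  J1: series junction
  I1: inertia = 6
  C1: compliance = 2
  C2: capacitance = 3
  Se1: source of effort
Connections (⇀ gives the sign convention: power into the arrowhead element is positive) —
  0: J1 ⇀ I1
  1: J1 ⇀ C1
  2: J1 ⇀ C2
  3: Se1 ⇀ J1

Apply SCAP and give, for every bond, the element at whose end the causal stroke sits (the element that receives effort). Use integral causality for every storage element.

bond 3 |J1  (Se1 (Se) sets effort on bond)
bond 0 |I1  (I1: I, integral causality)
bond 1 |J1  (1-jn J1 has f-setter on 0)
bond 2 |J1  (common-f at J1 fixed by 0)

#0 stroke→I1
#1 stroke→J1
#2 stroke→J1
#3 stroke→J1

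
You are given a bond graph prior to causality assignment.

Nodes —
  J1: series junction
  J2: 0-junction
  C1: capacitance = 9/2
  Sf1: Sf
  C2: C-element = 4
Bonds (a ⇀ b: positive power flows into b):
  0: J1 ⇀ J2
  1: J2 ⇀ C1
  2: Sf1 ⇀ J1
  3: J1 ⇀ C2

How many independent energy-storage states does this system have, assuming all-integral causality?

b2 stroke→Sf1  (Sf1: flow source, stroke at near end)
b0 stroke→J1  (J1 flow already set via bond 2)
b3 stroke→J1  (1-jn J1 has f-setter on 2)
b1 stroke→J2  (only one effort-in slot at J2)

2  (C1, C2 all integral)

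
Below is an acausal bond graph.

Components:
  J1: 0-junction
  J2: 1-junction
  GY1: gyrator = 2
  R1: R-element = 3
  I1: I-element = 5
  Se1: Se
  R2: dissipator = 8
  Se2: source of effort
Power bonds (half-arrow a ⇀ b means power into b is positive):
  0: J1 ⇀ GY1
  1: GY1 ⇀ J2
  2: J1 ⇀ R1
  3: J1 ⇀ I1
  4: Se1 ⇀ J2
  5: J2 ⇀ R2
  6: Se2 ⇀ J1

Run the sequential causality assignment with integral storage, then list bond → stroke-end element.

β0 |GY1
β1 |GY1
β2 |R1
β3 |I1
β4 |J2
β5 |J2
β6 |J1

b4 →J2  (Se1 fixes effort; stroke away)
b6 →J1  (source Se2 imposes e)
b0 →GY1  (J1: bond 6 brought effort, rest push out)
b2 →R1  (common-e at J1 fixed by 6)
b3 →I1  (J1 effort already set via bond 6)
b1 →GY1  (GY GY1: same side as bond 0)
b5 →J2  (J2: bond 1 brought flow, rest push out)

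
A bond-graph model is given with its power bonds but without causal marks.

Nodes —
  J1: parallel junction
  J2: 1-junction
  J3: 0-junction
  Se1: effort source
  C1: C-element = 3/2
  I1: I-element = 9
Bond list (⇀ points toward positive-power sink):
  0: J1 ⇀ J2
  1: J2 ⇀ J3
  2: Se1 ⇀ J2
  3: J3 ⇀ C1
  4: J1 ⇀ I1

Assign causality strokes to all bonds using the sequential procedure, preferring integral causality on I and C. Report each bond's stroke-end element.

β0 stroke at J1
β1 stroke at J2
β2 stroke at J2
β3 stroke at J3
β4 stroke at I1

bond 2 stroke at J2  (Se1 (Se) sets effort on bond)
bond 3 stroke at J3  (C1 outputs effort q/C1)
bond 1 stroke at J2  (common-e at J3 fixed by 3)
bond 0 stroke at J1  (only one flow-in slot at J2)
bond 4 stroke at I1  (J1: bond 0 brought effort, rest push out)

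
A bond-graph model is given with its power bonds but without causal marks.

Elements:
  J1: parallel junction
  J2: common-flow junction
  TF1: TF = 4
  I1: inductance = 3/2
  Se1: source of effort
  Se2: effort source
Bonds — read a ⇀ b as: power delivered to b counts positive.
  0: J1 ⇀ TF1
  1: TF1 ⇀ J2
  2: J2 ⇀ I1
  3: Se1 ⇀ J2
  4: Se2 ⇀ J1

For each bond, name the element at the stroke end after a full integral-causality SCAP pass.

β3 |J2  (source Se1 imposes e)
β4 |J1  (Se2: effort source, stroke at far end)
β0 |TF1  (0-jn J1 has e-setter on 4)
β1 |J2  (through TF1, causality passes straight; one stroke at TF1)
β2 |I1  (closing 1-jn rule on J2)

β0 stroke at TF1
β1 stroke at J2
β2 stroke at I1
β3 stroke at J2
β4 stroke at J1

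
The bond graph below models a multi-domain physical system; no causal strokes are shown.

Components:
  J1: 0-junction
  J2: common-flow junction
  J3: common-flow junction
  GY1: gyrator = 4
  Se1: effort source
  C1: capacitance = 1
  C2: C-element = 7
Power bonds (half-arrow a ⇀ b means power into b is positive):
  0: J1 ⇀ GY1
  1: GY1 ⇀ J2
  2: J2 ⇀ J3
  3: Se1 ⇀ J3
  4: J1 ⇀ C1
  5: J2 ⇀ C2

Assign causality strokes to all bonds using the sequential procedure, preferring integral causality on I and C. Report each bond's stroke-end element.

#3 stroke at J3  (Se1 fixes effort; stroke away)
#2 stroke at J2  (J3: last free bond brings flow in)
#4 stroke at J1  (prefer integral on C1)
#0 stroke at GY1  (0-jn J1 has e-setter on 4)
#1 stroke at GY1  (GY GY1: same side as bond 0)
#5 stroke at J2  (J2 flow already set via bond 1)

b0 →GY1
b1 →GY1
b2 →J2
b3 →J3
b4 →J1
b5 →J2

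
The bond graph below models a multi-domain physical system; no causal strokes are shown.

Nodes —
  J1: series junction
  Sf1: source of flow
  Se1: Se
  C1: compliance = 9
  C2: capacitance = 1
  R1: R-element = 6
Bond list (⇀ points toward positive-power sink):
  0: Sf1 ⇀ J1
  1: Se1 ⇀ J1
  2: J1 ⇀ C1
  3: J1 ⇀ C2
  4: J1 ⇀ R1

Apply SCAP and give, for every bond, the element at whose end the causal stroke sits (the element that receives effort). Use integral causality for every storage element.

β0 →Sf1  (Sf1 (Sf) sets flow on bond)
β1 →J1  (source Se1 imposes e)
β2 →J1  (common-f at J1 fixed by 0)
β3 →J1  (J1: bond 0 brought flow, rest push out)
β4 →J1  (J1: bond 0 brought flow, rest push out)

b0 stroke→Sf1
b1 stroke→J1
b2 stroke→J1
b3 stroke→J1
b4 stroke→J1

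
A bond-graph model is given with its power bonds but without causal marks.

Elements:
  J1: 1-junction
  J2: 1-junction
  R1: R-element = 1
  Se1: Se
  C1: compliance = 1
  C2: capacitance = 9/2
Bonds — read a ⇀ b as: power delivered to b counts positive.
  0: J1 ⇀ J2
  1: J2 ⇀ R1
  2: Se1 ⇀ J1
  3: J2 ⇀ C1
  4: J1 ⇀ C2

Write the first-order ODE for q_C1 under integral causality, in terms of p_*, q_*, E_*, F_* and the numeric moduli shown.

#2 →J1  (Se1: effort source, stroke at far end)
#3 →J2  (prefer integral on C1)
#4 →J1  (prefer integral on C2)
#0 →J2  (J1: last free bond brings flow in)
#1 →R1  (J2: last free bond brings flow in)

dq_C1/dt = E_Se1 - q_C1 - 2*q_C2/9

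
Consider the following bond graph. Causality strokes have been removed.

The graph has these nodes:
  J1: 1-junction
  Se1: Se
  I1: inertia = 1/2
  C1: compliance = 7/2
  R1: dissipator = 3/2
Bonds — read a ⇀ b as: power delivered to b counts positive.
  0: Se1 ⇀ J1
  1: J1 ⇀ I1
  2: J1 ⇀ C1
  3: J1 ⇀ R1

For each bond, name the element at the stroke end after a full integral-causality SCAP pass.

b0 →J1  (source Se1 imposes e)
b1 →I1  (I1 outputs flow p/I1)
b2 →J1  (J1 flow already set via bond 1)
b3 →J1  (J1: bond 1 brought flow, rest push out)

bond 0 stroke at J1
bond 1 stroke at I1
bond 2 stroke at J1
bond 3 stroke at J1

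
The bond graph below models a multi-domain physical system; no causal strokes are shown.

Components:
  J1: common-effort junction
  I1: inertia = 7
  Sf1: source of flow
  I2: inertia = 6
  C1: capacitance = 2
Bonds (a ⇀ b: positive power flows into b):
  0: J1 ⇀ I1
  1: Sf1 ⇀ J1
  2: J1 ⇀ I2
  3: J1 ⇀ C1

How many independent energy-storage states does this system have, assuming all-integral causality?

3  (C1, I1, I2 all integral)

bond 1 stroke→Sf1  (Sf1: flow source, stroke at near end)
bond 0 stroke→I1  (I1 integral (f out))
bond 2 stroke→I2  (I2 outputs flow p/I2)
bond 3 stroke→J1  (J1 needs exactly one e-in)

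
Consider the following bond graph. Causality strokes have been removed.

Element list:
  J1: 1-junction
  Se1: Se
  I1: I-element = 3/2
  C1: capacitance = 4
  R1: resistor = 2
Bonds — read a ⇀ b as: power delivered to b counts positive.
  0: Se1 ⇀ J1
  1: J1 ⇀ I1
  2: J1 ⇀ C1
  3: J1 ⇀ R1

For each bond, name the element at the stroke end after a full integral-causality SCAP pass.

β0 stroke at J1  (Se1 (Se) sets effort on bond)
β1 stroke at I1  (I1: I, integral causality)
β2 stroke at J1  (J1: bond 1 brought flow, rest push out)
β3 stroke at J1  (1-jn J1 has f-setter on 1)

b0 stroke at J1
b1 stroke at I1
b2 stroke at J1
b3 stroke at J1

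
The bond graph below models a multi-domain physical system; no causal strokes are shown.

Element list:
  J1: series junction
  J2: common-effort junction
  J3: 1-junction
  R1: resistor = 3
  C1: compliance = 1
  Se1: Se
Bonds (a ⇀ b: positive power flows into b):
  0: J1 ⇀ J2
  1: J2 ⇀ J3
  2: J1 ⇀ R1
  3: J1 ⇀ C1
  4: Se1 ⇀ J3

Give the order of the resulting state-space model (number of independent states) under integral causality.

#4 →J3  (Se1: effort source, stroke at far end)
#1 →J2  (closing 1-jn rule on J3)
#0 →J1  (J2: bond 1 brought effort, rest push out)
#3 →J1  (C1: C, integral causality)
#2 →R1  (J1 needs exactly one f-in)

1  (C1 all integral)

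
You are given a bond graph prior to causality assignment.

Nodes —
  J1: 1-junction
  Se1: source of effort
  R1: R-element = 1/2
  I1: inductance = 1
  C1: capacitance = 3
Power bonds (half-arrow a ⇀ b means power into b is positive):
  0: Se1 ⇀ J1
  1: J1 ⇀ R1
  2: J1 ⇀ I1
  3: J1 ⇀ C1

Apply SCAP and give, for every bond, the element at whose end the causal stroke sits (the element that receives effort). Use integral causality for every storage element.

bond 0 |J1  (Se1 fixes effort; stroke away)
bond 2 |I1  (I1 integral (f out))
bond 1 |J1  (J1 flow already set via bond 2)
bond 3 |J1  (1-jn J1 has f-setter on 2)

#0 stroke at J1
#1 stroke at J1
#2 stroke at I1
#3 stroke at J1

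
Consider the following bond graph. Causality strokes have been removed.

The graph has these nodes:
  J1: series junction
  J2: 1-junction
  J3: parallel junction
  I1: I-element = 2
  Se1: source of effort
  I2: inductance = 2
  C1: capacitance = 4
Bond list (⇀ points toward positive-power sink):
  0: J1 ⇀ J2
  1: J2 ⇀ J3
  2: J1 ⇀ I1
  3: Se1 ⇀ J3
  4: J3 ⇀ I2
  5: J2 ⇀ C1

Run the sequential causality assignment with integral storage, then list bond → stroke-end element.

bond 3 →J3  (Se1 fixes effort; stroke away)
bond 1 →J2  (0-jn J3 has e-setter on 3)
bond 4 →I2  (0-jn J3 has e-setter on 3)
bond 2 →I1  (I1 outputs flow p/I1)
bond 0 →J1  (J1 flow already set via bond 2)
bond 5 →J2  (common-f at J2 fixed by 0)

b0 stroke→J1
b1 stroke→J2
b2 stroke→I1
b3 stroke→J3
b4 stroke→I2
b5 stroke→J2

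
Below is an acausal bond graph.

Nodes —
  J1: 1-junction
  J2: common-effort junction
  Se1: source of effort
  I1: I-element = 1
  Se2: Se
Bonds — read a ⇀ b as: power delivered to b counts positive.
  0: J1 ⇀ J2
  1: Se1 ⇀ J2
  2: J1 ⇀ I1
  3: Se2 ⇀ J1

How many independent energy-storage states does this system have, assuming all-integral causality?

1  (I1 all integral)

#1 |J2  (source Se1 imposes e)
#3 |J1  (Se2 fixes effort; stroke away)
#0 |J1  (J2: bond 1 brought effort, rest push out)
#2 |I1  (closing 1-jn rule on J1)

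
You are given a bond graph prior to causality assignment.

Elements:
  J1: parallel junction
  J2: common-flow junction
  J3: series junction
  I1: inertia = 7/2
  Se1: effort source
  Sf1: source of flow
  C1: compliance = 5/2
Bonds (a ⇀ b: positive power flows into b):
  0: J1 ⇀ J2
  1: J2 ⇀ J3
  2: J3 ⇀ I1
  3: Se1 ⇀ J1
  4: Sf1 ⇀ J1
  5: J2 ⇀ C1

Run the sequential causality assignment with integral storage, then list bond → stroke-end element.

b0 |J2
b1 |J3
b2 |I1
b3 |J1
b4 |Sf1
b5 |J2

β3 |J1  (Se1 fixes effort; stroke away)
β4 |Sf1  (Sf1 fixes flow; stroke at Sf1)
β0 |J2  (J1 effort already set via bond 3)
β2 |I1  (I1 integral (f out))
β1 |J3  (J3: bond 2 brought flow, rest push out)
β5 |J2  (1-jn J2 has f-setter on 1)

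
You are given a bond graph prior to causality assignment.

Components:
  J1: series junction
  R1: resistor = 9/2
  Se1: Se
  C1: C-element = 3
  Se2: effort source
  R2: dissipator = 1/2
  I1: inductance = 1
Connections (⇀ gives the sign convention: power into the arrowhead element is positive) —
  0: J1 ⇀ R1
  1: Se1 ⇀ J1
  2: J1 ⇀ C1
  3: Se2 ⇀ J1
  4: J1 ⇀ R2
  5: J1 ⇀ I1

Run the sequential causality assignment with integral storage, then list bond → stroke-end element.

bond 1 →J1  (source Se1 imposes e)
bond 3 →J1  (source Se2 imposes e)
bond 2 →J1  (C1 integral (e out))
bond 5 →I1  (I1: I, integral causality)
bond 0 →J1  (1-jn J1 has f-setter on 5)
bond 4 →J1  (1-jn J1 has f-setter on 5)

bond 0 |J1
bond 1 |J1
bond 2 |J1
bond 3 |J1
bond 4 |J1
bond 5 |I1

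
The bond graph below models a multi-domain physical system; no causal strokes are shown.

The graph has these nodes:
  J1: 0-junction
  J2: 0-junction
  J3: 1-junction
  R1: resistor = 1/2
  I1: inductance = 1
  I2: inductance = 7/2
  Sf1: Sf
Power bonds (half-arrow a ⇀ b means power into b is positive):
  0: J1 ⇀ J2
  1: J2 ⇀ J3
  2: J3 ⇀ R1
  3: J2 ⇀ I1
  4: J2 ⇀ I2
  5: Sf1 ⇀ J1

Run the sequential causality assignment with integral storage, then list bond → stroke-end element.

bond 5 →Sf1  (source Sf1 imposes f)
bond 0 →J1  (only one effort-in slot at J1)
bond 3 →I1  (I1 integral (f out))
bond 4 →I2  (prefer integral on I2)
bond 1 →J2  (J2 needs exactly one e-in)
bond 2 →J3  (J3 flow already set via bond 1)

b0 stroke→J1
b1 stroke→J2
b2 stroke→J3
b3 stroke→I1
b4 stroke→I2
b5 stroke→Sf1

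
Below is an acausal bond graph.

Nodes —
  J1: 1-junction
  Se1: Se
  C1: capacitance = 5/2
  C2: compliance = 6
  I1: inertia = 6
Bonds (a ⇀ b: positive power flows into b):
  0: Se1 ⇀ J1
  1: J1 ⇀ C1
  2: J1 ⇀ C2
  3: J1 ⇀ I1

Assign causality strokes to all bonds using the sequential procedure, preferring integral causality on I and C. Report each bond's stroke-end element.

β0 stroke→J1
β1 stroke→J1
β2 stroke→J1
β3 stroke→I1

b0 |J1  (Se1: effort source, stroke at far end)
b1 |J1  (C1 outputs effort q/C1)
b2 |J1  (C2 integral (e out))
b3 |I1  (closing 1-jn rule on J1)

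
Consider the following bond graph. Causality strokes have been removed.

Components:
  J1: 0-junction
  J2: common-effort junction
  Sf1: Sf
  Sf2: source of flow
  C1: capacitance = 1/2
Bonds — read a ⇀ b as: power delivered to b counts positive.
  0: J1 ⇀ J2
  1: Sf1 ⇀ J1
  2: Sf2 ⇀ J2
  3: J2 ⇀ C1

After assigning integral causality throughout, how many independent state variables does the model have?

b1 |Sf1  (Sf1 (Sf) sets flow on bond)
b2 |Sf2  (Sf2: flow source, stroke at near end)
b0 |J1  (J1: last free bond brings effort in)
b3 |J2  (only one effort-in slot at J2)

1  (C1 all integral)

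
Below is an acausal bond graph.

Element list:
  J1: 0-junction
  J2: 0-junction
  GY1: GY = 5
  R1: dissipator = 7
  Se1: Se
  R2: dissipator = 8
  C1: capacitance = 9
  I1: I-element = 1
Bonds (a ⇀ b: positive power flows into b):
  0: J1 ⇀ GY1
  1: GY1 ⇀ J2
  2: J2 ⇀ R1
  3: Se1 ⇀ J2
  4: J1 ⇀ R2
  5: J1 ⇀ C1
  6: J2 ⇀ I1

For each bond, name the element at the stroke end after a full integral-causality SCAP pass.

#3 stroke at J2  (Se1: effort source, stroke at far end)
#1 stroke at GY1  (common-e at J2 fixed by 3)
#2 stroke at R1  (J2: bond 3 brought effort, rest push out)
#6 stroke at I1  (J2 effort already set via bond 3)
#0 stroke at GY1  (GY GY1: same side as bond 1)
#5 stroke at J1  (C1 integral (e out))
#4 stroke at R2  (common-e at J1 fixed by 5)

bond 0 →GY1
bond 1 →GY1
bond 2 →R1
bond 3 →J2
bond 4 →R2
bond 5 →J1
bond 6 →I1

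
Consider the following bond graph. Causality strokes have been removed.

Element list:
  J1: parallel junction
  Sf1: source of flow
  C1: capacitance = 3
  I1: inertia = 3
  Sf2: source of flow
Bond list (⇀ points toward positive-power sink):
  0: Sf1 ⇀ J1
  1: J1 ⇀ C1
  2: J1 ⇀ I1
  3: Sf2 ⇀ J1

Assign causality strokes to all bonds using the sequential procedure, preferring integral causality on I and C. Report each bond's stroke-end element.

β0 stroke→Sf1
β1 stroke→J1
β2 stroke→I1
β3 stroke→Sf2

b0 stroke at Sf1  (Sf1 (Sf) sets flow on bond)
b3 stroke at Sf2  (Sf2: flow source, stroke at near end)
b1 stroke at J1  (C1 integral (e out))
b2 stroke at I1  (common-e at J1 fixed by 1)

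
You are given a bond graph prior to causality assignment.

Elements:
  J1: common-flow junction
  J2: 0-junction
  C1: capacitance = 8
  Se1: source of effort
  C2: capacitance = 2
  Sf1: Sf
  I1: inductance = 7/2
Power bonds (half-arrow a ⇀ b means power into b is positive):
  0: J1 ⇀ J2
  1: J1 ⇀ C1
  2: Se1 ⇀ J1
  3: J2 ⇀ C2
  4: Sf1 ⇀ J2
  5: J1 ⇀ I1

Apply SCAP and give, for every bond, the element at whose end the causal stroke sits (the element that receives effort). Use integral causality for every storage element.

#0 →J1
#1 →J1
#2 →J1
#3 →J2
#4 →Sf1
#5 →I1

bond 2 →J1  (source Se1 imposes e)
bond 4 →Sf1  (Sf1 fixes flow; stroke at Sf1)
bond 1 →J1  (prefer integral on C1)
bond 3 →J2  (C2 integral (e out))
bond 0 →J1  (J2 effort already set via bond 3)
bond 5 →I1  (only one flow-in slot at J1)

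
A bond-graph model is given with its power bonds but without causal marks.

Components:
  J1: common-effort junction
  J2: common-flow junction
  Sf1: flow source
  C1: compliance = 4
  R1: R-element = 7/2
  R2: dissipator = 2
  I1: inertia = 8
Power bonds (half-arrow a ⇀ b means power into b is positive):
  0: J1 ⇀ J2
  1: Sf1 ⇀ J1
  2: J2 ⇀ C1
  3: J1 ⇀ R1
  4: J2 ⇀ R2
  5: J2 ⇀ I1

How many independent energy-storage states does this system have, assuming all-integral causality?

2  (C1, I1 all integral)

bond 1 |Sf1  (Sf1: flow source, stroke at near end)
bond 2 |J2  (C1 integral (e out))
bond 5 |I1  (I1 outputs flow p/I1)
bond 0 |J2  (J2: bond 5 brought flow, rest push out)
bond 4 |J2  (1-jn J2 has f-setter on 5)
bond 3 |J1  (J1 needs exactly one e-in)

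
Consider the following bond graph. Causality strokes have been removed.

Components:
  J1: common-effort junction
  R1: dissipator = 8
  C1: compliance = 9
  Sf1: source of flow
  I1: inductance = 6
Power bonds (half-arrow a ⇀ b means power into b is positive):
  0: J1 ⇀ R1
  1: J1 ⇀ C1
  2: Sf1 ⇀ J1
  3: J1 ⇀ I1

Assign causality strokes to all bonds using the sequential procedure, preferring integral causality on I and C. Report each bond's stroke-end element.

#0 →R1
#1 →J1
#2 →Sf1
#3 →I1

bond 2 stroke at Sf1  (Sf1 fixes flow; stroke at Sf1)
bond 1 stroke at J1  (C1: C, integral causality)
bond 0 stroke at R1  (0-jn J1 has e-setter on 1)
bond 3 stroke at I1  (common-e at J1 fixed by 1)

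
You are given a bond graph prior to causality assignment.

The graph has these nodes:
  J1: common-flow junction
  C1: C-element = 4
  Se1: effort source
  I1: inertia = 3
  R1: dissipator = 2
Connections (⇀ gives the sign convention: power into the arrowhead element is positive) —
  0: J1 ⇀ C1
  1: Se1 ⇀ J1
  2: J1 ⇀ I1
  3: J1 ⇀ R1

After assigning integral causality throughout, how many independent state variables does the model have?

b1 stroke at J1  (Se1 (Se) sets effort on bond)
b0 stroke at J1  (C1: C, integral causality)
b2 stroke at I1  (I1 outputs flow p/I1)
b3 stroke at J1  (J1 flow already set via bond 2)

2  (C1, I1 all integral)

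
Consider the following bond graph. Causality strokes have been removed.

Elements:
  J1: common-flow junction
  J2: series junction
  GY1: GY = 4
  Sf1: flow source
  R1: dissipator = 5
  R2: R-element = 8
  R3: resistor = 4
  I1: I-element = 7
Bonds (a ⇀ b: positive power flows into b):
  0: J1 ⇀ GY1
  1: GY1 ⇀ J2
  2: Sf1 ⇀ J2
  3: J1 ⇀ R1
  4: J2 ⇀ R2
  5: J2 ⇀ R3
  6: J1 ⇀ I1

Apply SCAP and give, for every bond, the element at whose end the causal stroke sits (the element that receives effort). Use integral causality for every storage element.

#2 →Sf1  (Sf1 fixes flow; stroke at Sf1)
#1 →J2  (1-jn J2 has f-setter on 2)
#4 →J2  (common-f at J2 fixed by 2)
#5 →J2  (J2: bond 2 brought flow, rest push out)
#0 →J1  (GY1: gyrator matches bond 1)
#6 →I1  (prefer integral on I1)
#3 →J1  (J1: bond 6 brought flow, rest push out)

β0 →J1
β1 →J2
β2 →Sf1
β3 →J1
β4 →J2
β5 →J2
β6 →I1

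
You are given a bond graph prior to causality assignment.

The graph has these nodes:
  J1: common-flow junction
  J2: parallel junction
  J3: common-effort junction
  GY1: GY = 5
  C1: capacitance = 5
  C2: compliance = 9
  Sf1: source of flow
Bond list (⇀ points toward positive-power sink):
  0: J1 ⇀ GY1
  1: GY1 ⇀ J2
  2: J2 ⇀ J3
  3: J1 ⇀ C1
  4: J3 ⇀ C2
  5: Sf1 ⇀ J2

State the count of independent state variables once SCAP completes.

2  (C1, C2 all integral)

#5 →Sf1  (Sf1 (Sf) sets flow on bond)
#3 →J1  (prefer integral on C1)
#0 →GY1  (J1: last free bond brings flow in)
#1 →GY1  (GY1 both-in/both-out from 0)
#2 →J2  (only one effort-in slot at J2)
#4 →J3  (J3: last free bond brings effort in)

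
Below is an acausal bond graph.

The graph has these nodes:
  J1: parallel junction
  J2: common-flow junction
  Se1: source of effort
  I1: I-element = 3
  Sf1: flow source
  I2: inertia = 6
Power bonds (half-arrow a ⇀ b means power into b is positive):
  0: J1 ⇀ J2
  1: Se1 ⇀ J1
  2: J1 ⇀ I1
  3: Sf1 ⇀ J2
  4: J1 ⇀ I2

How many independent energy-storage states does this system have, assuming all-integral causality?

2  (I1, I2 all integral)

β1 stroke→J1  (Se1: effort source, stroke at far end)
β3 stroke→Sf1  (Sf1: flow source, stroke at near end)
β0 stroke→J2  (J1 effort already set via bond 1)
β2 stroke→I1  (common-e at J1 fixed by 1)
β4 stroke→I2  (J1: bond 1 brought effort, rest push out)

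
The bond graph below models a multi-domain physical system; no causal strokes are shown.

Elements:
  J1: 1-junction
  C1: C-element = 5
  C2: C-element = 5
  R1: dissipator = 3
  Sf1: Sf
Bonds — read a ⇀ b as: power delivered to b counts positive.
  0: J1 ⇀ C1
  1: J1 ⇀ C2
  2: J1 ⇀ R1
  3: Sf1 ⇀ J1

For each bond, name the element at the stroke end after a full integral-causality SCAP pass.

#3 stroke→Sf1  (Sf1 (Sf) sets flow on bond)
#0 stroke→J1  (J1 flow already set via bond 3)
#1 stroke→J1  (1-jn J1 has f-setter on 3)
#2 stroke→J1  (common-f at J1 fixed by 3)

b0 stroke→J1
b1 stroke→J1
b2 stroke→J1
b3 stroke→Sf1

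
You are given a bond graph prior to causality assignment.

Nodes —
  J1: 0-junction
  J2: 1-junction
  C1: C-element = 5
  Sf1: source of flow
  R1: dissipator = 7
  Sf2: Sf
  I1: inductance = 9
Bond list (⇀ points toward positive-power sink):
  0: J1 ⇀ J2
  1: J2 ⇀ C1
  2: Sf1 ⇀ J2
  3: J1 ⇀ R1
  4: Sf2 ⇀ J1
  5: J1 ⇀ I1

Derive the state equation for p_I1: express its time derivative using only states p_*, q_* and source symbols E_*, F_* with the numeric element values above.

β2 stroke→Sf1  (source Sf1 imposes f)
β4 stroke→Sf2  (source Sf2 imposes f)
β0 stroke→J2  (common-f at J2 fixed by 2)
β1 stroke→J2  (J2 flow already set via bond 2)
β5 stroke→I1  (I1 outputs flow p/I1)
β3 stroke→J1  (only one effort-in slot at J1)

dp_I1/dt = -7*F_Sf1 + 7*F_Sf2 - 7*p_I1/9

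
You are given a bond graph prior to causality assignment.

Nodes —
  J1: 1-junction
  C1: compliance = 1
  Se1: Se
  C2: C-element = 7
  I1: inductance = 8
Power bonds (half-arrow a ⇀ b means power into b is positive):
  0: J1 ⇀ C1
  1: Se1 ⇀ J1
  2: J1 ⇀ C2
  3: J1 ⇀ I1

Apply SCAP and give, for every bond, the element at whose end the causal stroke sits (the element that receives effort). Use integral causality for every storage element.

#1 stroke→J1  (source Se1 imposes e)
#0 stroke→J1  (C1: C, integral causality)
#2 stroke→J1  (C2 integral (e out))
#3 stroke→I1  (closing 1-jn rule on J1)

b0 stroke→J1
b1 stroke→J1
b2 stroke→J1
b3 stroke→I1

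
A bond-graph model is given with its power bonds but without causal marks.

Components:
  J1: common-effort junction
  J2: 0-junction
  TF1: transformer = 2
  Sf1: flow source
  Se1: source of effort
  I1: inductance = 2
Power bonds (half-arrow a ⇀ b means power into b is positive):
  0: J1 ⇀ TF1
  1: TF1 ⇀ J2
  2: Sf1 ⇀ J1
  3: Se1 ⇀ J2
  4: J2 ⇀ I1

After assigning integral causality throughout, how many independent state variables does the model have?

b2 →Sf1  (source Sf1 imposes f)
b3 →J2  (Se1 fixes effort; stroke away)
b0 →J1  (only one effort-in slot at J1)
b1 →TF1  (J2: bond 3 brought effort, rest push out)
b4 →I1  (J2: bond 3 brought effort, rest push out)

1  (I1 all integral)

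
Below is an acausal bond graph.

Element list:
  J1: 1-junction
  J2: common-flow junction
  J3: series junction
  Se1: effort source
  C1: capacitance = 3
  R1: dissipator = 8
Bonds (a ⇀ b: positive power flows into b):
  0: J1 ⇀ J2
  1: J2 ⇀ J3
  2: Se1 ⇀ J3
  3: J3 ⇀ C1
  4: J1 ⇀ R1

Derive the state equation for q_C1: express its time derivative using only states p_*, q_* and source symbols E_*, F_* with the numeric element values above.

dq_C1/dt = E_Se1/8 - q_C1/24

bond 2 |J3  (Se1 (Se) sets effort on bond)
bond 3 |J3  (C1 outputs effort q/C1)
bond 1 |J2  (J3: last free bond brings flow in)
bond 0 |J1  (J2: last free bond brings flow in)
bond 4 |R1  (closing 1-jn rule on J1)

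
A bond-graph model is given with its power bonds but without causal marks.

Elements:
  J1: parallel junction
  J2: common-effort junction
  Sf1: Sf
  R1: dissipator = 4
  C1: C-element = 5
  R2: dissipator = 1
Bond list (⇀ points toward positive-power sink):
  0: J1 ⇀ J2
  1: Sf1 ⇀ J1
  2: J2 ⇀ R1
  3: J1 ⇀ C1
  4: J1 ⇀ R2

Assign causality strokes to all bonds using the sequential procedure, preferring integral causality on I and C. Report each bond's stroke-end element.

b0 →J2
b1 →Sf1
b2 →R1
b3 →J1
b4 →R2

β1 stroke at Sf1  (source Sf1 imposes f)
β3 stroke at J1  (C1 outputs effort q/C1)
β0 stroke at J2  (J1 effort already set via bond 3)
β4 stroke at R2  (J1: bond 3 brought effort, rest push out)
β2 stroke at R1  (J2: bond 0 brought effort, rest push out)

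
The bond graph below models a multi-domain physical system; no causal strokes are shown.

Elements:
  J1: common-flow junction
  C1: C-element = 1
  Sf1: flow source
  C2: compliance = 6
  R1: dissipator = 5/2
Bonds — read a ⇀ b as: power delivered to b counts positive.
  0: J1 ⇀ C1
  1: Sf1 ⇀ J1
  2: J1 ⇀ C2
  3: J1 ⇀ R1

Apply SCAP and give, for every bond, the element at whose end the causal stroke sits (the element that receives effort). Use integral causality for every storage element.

β1 →Sf1  (Sf1 fixes flow; stroke at Sf1)
β0 →J1  (1-jn J1 has f-setter on 1)
β2 →J1  (1-jn J1 has f-setter on 1)
β3 →J1  (J1: bond 1 brought flow, rest push out)

bond 0 stroke at J1
bond 1 stroke at Sf1
bond 2 stroke at J1
bond 3 stroke at J1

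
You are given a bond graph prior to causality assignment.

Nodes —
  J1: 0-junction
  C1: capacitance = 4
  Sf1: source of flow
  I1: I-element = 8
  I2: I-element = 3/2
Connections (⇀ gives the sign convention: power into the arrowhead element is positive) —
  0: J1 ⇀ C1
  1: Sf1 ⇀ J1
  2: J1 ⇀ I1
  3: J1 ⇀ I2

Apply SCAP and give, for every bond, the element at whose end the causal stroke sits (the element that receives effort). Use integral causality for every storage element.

β1 |Sf1  (Sf1 (Sf) sets flow on bond)
β0 |J1  (prefer integral on C1)
β2 |I1  (J1: bond 0 brought effort, rest push out)
β3 |I2  (J1 effort already set via bond 0)

#0 →J1
#1 →Sf1
#2 →I1
#3 →I2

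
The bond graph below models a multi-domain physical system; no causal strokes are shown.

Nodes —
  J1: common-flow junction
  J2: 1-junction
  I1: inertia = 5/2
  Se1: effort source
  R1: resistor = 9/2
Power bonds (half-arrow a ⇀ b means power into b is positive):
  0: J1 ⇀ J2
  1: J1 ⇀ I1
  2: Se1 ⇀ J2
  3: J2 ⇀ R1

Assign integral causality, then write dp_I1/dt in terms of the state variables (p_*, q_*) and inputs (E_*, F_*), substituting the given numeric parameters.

dp_I1/dt = E_Se1 - 9*p_I1/5

β2 |J2  (Se1 fixes effort; stroke away)
β1 |I1  (I1: I, integral causality)
β0 |J1  (common-f at J1 fixed by 1)
β3 |J2  (1-jn J2 has f-setter on 0)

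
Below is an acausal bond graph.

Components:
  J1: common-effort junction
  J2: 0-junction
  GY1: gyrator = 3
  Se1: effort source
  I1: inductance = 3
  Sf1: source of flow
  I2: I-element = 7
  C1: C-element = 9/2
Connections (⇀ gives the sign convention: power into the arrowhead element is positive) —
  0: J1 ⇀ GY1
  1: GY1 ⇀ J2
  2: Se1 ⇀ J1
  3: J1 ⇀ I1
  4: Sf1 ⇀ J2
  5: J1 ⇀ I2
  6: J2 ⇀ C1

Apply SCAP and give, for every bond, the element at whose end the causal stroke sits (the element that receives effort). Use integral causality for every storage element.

bond 0 stroke→GY1
bond 1 stroke→GY1
bond 2 stroke→J1
bond 3 stroke→I1
bond 4 stroke→Sf1
bond 5 stroke→I2
bond 6 stroke→J2

β2 stroke→J1  (Se1 (Se) sets effort on bond)
β4 stroke→Sf1  (Sf1 fixes flow; stroke at Sf1)
β0 stroke→GY1  (common-e at J1 fixed by 2)
β3 stroke→I1  (0-jn J1 has e-setter on 2)
β5 stroke→I2  (common-e at J1 fixed by 2)
β1 stroke→GY1  (GY1: gyrator matches bond 0)
β6 stroke→J2  (only one effort-in slot at J2)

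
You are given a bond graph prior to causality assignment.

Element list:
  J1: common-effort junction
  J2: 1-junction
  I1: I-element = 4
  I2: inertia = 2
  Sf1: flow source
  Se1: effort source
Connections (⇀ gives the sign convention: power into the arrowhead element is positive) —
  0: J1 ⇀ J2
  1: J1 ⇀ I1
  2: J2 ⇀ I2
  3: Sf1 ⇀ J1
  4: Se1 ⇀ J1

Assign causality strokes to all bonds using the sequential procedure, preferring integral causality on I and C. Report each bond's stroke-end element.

b3 |Sf1  (source Sf1 imposes f)
b4 |J1  (Se1: effort source, stroke at far end)
b0 |J2  (common-e at J1 fixed by 4)
b1 |I1  (J1: bond 4 brought effort, rest push out)
b2 |I2  (J2: last free bond brings flow in)

β0 →J2
β1 →I1
β2 →I2
β3 →Sf1
β4 →J1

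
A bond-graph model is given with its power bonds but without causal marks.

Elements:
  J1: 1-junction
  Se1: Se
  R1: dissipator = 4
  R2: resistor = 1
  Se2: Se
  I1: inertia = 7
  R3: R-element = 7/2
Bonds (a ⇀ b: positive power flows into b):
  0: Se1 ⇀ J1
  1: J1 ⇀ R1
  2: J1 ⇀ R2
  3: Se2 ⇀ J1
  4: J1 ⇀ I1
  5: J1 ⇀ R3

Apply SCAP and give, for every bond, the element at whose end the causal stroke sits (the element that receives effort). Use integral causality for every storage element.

β0 stroke→J1  (Se1: effort source, stroke at far end)
β3 stroke→J1  (Se2: effort source, stroke at far end)
β4 stroke→I1  (I1 integral (f out))
β1 stroke→J1  (J1: bond 4 brought flow, rest push out)
β2 stroke→J1  (J1 flow already set via bond 4)
β5 stroke→J1  (J1 flow already set via bond 4)

bond 0 stroke→J1
bond 1 stroke→J1
bond 2 stroke→J1
bond 3 stroke→J1
bond 4 stroke→I1
bond 5 stroke→J1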